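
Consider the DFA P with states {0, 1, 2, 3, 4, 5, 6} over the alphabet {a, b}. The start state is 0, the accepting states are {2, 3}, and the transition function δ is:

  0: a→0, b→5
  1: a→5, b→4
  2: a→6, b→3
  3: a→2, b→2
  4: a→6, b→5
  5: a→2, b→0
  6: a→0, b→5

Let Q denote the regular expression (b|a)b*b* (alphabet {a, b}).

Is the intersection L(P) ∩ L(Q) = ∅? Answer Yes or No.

Converting the expression Q to a DFA (subset construction, then merging equivalent states) gives the minimal DFA with states {q0, q1, q2}, start state q0, accepting states {q1} and transitions q0: a→q1, b→q1; q1: a→q2, b→q1; q2: a→q2, b→q2.
Exploring the product automaton P × Q from the start pair (0, q0), following both machines on each input symbol, reaches 8 state pairs: (0, q0), (0, q1), (5, q1), (0, q2), (2, q2), (5, q2), (6, q2), (3, q2).
P accepts in {2, 3} and Q accepts in {q1}; no reachable pair has both components accepting, so no string drives both machines to acceptance simultaneously and L(P) ∩ L(Q) = ∅.
So no string is accepted by both, and the intersection is empty.

Yes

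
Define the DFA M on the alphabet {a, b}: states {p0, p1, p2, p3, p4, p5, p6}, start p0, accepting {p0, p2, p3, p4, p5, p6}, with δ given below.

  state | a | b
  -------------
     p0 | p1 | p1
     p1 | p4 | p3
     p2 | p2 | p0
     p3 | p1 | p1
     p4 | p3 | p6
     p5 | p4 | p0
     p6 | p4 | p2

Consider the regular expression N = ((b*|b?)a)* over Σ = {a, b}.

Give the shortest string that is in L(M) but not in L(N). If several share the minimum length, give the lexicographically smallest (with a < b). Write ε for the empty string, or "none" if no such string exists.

The string ab is accepted by M but not by N.
No shorter string lies in the difference, and ab is the lexicographically first length-2 string in L(M) \ L(N).

ab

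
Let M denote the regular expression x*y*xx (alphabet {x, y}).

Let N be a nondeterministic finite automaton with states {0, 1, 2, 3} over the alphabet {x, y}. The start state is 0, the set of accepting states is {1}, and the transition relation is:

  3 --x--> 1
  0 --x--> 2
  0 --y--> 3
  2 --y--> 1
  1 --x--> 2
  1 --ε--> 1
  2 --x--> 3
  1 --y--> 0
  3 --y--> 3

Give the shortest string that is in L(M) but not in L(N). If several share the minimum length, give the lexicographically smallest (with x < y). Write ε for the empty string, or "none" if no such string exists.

The string xx is accepted by M but not by N.
No shorter string lies in the difference, and xx is the lexicographically first length-2 string in L(M) \ L(N).

xx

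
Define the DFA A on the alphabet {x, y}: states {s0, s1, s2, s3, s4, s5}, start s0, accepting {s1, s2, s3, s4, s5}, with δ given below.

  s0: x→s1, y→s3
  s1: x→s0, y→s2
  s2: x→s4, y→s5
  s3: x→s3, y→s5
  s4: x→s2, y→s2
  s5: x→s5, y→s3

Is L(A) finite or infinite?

infinite

State s0 is reachable from the start and can reach an accepting state, and it lies on the cycle s0 → s1 → s0.
Traversing that cycle any number of times yields accepted strings of unbounded length, so the language is infinite.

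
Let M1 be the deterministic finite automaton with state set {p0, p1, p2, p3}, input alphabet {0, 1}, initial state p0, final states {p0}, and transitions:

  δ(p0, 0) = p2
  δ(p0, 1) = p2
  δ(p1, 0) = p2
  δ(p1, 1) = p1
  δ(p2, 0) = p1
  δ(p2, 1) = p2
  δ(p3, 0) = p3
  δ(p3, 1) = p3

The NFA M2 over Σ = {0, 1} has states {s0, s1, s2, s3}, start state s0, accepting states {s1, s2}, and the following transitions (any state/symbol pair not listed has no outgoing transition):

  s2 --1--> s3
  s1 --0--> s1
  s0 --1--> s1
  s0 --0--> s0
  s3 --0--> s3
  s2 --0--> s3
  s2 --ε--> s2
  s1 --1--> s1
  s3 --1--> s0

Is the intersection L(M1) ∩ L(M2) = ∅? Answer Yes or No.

Exploring the product automaton M1 × M2 from the start pair (p0, s0), following both machines on each input symbol, reaches 5 state pairs: (p0, s0), (p2, s0), (p2, s1), (p1, s0), (p1, s1).
M1 accepts in {p0} and M2 accepts in {s1, s2}; no reachable pair has both components accepting, so no string drives both machines to acceptance simultaneously and L(M1) ∩ L(M2) = ∅.
So no string is accepted by both, and the intersection is empty.

Yes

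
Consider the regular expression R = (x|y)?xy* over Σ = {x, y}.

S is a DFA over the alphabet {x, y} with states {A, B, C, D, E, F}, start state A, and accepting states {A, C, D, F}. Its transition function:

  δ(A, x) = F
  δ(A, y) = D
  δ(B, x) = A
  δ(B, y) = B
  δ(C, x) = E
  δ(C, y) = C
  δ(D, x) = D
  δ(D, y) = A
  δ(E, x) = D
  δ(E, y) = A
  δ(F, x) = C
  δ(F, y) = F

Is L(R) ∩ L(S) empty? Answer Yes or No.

No

The string x is accepted by both R and S.
Hence L(R) ∩ L(S) ≠ ∅.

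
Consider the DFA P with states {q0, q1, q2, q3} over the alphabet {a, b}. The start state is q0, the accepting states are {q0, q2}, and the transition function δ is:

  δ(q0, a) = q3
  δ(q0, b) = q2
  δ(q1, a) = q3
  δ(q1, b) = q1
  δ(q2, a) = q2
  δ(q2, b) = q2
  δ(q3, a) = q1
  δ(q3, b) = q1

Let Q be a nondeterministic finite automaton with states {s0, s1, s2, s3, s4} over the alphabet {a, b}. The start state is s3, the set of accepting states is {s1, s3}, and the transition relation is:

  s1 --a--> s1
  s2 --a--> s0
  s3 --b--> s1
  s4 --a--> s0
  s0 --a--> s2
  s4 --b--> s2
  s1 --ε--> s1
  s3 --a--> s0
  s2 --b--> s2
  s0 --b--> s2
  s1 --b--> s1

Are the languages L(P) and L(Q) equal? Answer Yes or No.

Yes

Exploring the product automaton P × Q from the start pair (q0, s3), following both machines on each input symbol, reaches 4 state pairs: (q0, s3), (q3, s0), (q2, s1), (q1, s2).
P accepts in {q0, q2} and Q accepts in {s1, s3}. In every reachable pair the two components are either both accepting — (q0, s3), (q2, s1) — or both non-accepting, so no string is accepted by exactly one of the machines: L(P) \ L(Q) and L(Q) \ L(P) are both empty.
Hence every string is accepted by P iff it is accepted by Q, and the two languages coincide.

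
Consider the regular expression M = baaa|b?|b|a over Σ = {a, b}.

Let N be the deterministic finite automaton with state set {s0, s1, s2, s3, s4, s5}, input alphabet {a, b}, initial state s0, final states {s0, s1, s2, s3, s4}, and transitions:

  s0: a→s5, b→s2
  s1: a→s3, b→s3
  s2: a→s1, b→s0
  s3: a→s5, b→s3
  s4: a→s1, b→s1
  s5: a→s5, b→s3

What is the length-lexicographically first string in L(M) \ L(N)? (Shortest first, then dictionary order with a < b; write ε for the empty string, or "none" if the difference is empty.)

a

The string a is accepted by M but not by N.
No shorter string lies in the difference, and a is the lexicographically first length-1 string in L(M) \ L(N).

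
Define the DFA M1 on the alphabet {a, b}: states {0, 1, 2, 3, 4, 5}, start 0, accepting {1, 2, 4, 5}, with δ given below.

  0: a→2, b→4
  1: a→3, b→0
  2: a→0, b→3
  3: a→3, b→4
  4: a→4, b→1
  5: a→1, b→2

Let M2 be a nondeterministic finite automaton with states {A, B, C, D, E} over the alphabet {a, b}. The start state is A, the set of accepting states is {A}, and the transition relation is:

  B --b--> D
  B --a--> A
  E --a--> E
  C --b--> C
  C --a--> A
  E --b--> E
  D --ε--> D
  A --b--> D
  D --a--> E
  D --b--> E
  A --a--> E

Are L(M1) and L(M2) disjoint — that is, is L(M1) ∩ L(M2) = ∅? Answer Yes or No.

Exploring the product automaton M1 × M2 from the start pair (0, A), following both machines on each input symbol, reaches 7 state pairs: (0, A), (2, E), (4, D), (0, E), (3, E), (4, E), (1, E).
M1 accepts in {1, 2, 4, 5} and M2 accepts in {A}; no reachable pair has both components accepting, so no string drives both machines to acceptance simultaneously and L(M1) ∩ L(M2) = ∅.
So no string is accepted by both, and the intersection is empty.

Yes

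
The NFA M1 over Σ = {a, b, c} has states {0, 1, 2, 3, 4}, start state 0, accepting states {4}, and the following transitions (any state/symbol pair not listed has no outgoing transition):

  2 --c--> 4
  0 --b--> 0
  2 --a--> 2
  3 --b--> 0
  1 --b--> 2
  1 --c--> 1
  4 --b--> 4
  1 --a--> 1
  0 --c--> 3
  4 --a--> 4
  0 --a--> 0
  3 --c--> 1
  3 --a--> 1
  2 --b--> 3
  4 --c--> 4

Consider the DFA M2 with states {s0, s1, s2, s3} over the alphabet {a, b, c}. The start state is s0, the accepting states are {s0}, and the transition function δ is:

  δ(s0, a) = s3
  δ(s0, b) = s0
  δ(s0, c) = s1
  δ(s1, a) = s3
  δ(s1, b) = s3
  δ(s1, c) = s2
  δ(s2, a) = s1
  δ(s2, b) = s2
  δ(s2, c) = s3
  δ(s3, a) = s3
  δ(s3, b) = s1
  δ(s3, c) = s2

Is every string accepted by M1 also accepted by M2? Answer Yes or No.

No

The string cabc is in L(M1) but not in L(M2).
So L(M1) ⊄ L(M2).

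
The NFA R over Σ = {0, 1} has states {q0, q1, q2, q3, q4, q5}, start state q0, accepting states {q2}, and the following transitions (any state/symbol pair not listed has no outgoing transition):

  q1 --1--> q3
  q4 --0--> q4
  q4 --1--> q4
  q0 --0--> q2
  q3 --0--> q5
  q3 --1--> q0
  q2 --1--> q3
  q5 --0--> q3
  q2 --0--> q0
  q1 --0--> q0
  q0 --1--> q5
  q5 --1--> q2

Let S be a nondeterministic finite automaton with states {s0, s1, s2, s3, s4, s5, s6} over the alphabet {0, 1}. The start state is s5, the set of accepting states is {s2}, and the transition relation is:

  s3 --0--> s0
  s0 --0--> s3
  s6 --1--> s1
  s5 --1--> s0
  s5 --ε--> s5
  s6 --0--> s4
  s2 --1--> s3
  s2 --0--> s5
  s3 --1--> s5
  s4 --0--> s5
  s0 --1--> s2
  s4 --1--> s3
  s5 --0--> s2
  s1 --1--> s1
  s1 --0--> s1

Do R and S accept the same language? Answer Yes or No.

Exploring the product automaton R × S from the start pair (q0, s5), following both machines on each input symbol, reaches 4 state pairs: (q0, s5), (q2, s2), (q5, s0), (q3, s3).
R accepts in {q2} and S accepts in {s2}. In every reachable pair the two components are either both accepting — (q2, s2) — or both non-accepting, so no string is accepted by exactly one of the machines: L(R) \ L(S) and L(S) \ L(R) are both empty.
Hence every string is accepted by R iff it is accepted by S, and the two languages coincide.

Yes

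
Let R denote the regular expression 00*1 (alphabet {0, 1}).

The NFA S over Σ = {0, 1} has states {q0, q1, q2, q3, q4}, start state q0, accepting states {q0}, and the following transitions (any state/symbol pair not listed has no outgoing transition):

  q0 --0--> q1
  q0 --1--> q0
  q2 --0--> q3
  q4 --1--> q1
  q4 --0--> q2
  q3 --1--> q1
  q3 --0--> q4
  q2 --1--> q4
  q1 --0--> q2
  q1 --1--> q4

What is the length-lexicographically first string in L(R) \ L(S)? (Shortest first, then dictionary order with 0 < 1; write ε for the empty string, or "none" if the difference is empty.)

01

The string 01 is accepted by R but not by S.
No shorter string lies in the difference, and 01 is the lexicographically first length-2 string in L(R) \ L(S).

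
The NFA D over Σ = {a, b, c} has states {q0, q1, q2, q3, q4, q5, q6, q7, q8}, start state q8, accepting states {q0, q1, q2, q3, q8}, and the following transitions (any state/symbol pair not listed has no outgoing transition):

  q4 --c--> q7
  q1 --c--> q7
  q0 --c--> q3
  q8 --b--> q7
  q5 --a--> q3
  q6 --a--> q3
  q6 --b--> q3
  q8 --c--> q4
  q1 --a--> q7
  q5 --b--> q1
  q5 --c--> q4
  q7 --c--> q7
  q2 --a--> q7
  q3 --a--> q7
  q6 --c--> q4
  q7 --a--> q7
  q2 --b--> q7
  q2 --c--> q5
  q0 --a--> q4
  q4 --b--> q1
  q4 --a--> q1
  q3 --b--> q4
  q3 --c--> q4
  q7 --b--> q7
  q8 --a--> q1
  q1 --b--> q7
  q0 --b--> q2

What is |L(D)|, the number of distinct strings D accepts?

4

The useful subgraph on states {q1, q4, q8} is acyclic, so L(D) is finite; the longest accepting path visits 3 useful states, giving maximum string length 2.
Counting accepting paths from q8 by length: 1 of length 0, 1 of length 1, 2 of length 2. Total 4.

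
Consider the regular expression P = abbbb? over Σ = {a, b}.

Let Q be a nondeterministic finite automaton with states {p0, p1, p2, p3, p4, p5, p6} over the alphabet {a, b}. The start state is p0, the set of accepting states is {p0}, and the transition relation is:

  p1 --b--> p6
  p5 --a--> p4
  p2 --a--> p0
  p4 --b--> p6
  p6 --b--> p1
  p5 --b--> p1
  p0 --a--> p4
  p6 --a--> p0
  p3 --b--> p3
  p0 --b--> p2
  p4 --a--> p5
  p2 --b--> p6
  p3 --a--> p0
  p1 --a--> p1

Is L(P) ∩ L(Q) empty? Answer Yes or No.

Converting the expression P to a DFA (subset construction, then merging equivalent states) gives the minimal DFA with states {r0, r1, r2, r3, r4, r5, r6}, start state r0, accepting states {r5, r6} and transitions r0: a→r1, b→r2; r1: a→r2, b→r3; r2: a→r2, b→r2; r3: a→r2, b→r4; r4: a→r2, b→r5; r5: a→r2, b→r6; r6: a→r2, b→r2.
Exploring the product automaton P × Q from the start pair (r0, p0), following both machines on each input symbol, reaches 12 state pairs: (r0, p0), (r1, p4), (r2, p2), (r2, p5), (r3, p6), (r2, p0), (r2, p6), (r2, p4), (r2, p1), (r4, p1), (r5, p6), (r6, p1).
P accepts in {r5, r6} and Q accepts in {p0}; no reachable pair has both components accepting, so no string drives both machines to acceptance simultaneously and L(P) ∩ L(Q) = ∅.
So no string is accepted by both, and the intersection is empty.

Yes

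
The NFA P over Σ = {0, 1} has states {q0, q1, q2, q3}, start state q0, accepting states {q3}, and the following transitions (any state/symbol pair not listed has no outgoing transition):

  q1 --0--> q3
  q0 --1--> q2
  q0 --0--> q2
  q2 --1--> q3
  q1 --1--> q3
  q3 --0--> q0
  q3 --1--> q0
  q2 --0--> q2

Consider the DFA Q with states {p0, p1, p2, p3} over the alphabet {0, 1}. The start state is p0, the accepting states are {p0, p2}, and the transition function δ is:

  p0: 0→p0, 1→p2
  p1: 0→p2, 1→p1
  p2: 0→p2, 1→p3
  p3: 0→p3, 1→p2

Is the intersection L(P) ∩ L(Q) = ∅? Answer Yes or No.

No

The string 01 is accepted by both P and Q.
Hence L(P) ∩ L(Q) ≠ ∅.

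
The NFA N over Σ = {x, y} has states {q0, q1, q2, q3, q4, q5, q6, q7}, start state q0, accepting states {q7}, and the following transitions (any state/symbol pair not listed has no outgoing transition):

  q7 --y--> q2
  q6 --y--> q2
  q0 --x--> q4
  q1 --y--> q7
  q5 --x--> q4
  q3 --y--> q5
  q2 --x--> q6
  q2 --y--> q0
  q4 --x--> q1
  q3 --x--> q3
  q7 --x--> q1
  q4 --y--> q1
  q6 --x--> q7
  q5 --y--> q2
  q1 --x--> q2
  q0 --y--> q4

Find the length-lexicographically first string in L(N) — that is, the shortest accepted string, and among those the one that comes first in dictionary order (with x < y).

xxy

A breadth-first search from q0 reaches an accepting state first via the path q0 → q4 → q1 → q7 on input xxy.
No string of length < 3 is accepted (BFS exhausts all shorter strings without reaching an accepting state), and xxy is the lexicographically least accepting string of length 3.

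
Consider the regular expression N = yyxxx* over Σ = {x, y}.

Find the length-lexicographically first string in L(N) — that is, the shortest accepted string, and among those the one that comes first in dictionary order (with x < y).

yyxx

By inspection of the expression, no string of length less than 4 matches, and yyxx is the lexicographically first match of length 4.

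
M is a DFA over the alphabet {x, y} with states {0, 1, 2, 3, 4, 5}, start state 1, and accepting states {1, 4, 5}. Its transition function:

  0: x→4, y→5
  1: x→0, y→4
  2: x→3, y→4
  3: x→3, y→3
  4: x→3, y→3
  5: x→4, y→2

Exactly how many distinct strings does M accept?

6

The useful subgraph on states {0, 1, 2, 4, 5} is acyclic, so L(M) is finite; the longest accepting path visits 5 useful states, giving maximum string length 4.
Counting accepting paths from 1 by length: 1 of length 0, 1 of length 1, 2 of length 2, 1 of length 3, 1 of length 4. Total 6.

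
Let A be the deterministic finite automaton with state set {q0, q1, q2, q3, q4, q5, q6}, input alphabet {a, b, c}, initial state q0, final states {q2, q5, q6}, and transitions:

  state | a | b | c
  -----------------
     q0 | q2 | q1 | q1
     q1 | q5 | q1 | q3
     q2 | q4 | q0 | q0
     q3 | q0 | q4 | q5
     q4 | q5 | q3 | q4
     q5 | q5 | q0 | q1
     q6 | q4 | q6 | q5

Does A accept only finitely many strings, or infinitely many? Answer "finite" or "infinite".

State q1 is reachable from the start and can reach an accepting state, and it lies on the cycle q1 → q1.
Traversing that cycle any number of times yields accepted strings of unbounded length, so the language is infinite.

infinite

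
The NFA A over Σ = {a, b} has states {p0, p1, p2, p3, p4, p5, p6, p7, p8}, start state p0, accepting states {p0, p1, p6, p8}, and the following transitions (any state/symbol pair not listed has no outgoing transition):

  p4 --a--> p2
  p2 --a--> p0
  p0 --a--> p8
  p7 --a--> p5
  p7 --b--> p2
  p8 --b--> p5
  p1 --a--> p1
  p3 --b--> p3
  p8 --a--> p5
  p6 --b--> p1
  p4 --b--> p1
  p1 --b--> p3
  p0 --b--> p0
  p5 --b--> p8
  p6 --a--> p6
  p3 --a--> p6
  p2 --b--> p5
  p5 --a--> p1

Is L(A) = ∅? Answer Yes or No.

No

The empty string ε is accepted: the run p0 ends in the accepting state p0.
Since at least one string is accepted, L(A) is not empty.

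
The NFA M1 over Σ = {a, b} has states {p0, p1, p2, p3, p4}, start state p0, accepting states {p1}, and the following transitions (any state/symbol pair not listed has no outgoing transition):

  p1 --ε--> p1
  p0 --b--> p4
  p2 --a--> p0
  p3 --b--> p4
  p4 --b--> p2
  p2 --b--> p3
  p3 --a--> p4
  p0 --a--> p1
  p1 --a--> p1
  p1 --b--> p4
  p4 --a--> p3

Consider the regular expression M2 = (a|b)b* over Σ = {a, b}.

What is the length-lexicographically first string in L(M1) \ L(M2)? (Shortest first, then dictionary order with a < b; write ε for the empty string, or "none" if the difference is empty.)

aa

The string aa is accepted by M1 but not by M2.
No shorter string lies in the difference, and aa is the lexicographically first length-2 string in L(M1) \ L(M2).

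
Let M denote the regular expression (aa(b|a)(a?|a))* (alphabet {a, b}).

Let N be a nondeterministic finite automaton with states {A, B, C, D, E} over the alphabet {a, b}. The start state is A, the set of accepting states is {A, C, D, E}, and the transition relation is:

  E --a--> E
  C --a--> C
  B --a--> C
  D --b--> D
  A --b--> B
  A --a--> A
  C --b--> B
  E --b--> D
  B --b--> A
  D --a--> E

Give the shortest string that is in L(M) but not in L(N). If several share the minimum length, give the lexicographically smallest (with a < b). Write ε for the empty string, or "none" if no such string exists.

aab

The string aab is accepted by M but not by N.
No shorter string lies in the difference, and aab is the lexicographically first length-3 string in L(M) \ L(N).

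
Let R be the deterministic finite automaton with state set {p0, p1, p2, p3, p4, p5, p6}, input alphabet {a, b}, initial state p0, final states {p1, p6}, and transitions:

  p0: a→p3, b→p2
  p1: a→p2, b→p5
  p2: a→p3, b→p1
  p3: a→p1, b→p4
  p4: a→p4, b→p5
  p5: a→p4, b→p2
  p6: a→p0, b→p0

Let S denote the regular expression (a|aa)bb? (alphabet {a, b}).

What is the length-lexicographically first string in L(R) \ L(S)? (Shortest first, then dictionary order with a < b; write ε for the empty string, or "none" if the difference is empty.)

aa

The string aa is accepted by R but not by S.
No shorter string lies in the difference, and aa is the lexicographically first length-2 string in L(R) \ L(S).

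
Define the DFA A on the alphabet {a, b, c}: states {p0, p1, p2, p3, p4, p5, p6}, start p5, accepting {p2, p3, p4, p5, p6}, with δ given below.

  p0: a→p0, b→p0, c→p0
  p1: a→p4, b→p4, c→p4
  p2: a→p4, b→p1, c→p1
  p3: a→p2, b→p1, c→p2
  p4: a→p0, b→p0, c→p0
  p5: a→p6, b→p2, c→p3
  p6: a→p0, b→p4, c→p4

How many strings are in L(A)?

The useful subgraph on states {p1, p2, p3, p4, p5, p6} is acyclic, so L(A) is finite; the longest accepting path visits 5 useful states, giving maximum string length 4.
Counting accepting paths from p5 by length: 1 of length 0, 3 of length 1, 5 of length 2, 11 of length 3, 12 of length 4. Total 32.

32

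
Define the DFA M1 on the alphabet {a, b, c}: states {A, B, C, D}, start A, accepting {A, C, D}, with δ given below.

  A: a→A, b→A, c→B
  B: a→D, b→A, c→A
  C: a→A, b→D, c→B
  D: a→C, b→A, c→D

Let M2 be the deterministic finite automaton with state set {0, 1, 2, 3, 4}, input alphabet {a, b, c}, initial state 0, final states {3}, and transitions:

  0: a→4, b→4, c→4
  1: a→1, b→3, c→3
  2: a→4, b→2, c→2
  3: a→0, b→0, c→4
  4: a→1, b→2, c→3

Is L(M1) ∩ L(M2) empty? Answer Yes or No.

The string cc is accepted by both M1 and M2.
Hence L(M1) ∩ L(M2) ≠ ∅.

No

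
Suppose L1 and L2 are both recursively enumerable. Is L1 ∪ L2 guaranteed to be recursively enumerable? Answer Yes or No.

Yes

Simulate recognisers for L₁ and L₂ in parallel, alternating one step of each, and accept as soon as either accepts.
So the recursively enumerable languages are closed under union.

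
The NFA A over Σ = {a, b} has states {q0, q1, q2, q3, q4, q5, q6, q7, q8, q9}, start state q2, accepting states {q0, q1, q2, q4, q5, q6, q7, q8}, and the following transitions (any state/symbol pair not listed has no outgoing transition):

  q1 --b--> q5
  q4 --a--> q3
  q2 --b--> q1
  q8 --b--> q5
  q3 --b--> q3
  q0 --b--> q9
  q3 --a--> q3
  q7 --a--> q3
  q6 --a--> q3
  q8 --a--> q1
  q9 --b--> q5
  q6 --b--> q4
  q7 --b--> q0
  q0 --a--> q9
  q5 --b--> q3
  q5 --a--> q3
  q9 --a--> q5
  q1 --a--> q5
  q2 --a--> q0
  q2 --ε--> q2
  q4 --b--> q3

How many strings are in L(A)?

The useful subgraph on states {q0, q1, q2, q5, q9} is acyclic, so L(A) is finite; the longest accepting path visits 4 useful states, giving maximum string length 3.
Counting accepting paths from q2 by length: 1 of length 0, 2 of length 1, 2 of length 2, 4 of length 3. Total 9.

9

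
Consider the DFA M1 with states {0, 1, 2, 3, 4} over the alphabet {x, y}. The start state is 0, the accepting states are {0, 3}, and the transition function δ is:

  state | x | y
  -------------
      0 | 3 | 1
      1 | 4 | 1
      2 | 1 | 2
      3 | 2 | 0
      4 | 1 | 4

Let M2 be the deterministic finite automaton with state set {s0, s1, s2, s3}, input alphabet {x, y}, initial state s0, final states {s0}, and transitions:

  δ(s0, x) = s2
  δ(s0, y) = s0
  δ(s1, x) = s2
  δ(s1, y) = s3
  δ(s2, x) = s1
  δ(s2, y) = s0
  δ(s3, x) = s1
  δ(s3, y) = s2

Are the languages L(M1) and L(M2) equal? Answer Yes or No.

The string x is accepted by M1 but rejected by M2.
So L(M1) ≠ L(M2).

No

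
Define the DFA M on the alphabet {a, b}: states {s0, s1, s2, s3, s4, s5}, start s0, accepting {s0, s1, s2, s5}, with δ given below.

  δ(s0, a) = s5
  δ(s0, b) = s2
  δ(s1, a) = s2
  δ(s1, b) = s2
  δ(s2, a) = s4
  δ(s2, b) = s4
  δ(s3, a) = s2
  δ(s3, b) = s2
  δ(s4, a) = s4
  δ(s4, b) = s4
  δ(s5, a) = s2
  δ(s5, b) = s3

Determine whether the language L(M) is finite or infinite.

The useful states (reachable from s0 and able to reach an accepting state) are {s0, s2, s3, s5}.
Restricted to these states the transition graph has no cycle, so every accepting path has bounded length and L is finite.

finite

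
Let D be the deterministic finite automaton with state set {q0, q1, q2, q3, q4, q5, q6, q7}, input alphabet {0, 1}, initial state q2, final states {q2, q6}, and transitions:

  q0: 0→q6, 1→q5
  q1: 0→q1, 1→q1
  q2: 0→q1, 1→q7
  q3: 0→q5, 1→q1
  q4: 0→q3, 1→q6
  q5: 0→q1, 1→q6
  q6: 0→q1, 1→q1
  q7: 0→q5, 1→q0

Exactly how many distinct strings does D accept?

The useful subgraph on states {q0, q2, q5, q6, q7} is acyclic, so L(D) is finite; the longest accepting path visits 5 useful states, giving maximum string length 4.
Counting accepting paths from q2 by length: 1 of length 0, 2 of length 3, 1 of length 4. Total 4.

4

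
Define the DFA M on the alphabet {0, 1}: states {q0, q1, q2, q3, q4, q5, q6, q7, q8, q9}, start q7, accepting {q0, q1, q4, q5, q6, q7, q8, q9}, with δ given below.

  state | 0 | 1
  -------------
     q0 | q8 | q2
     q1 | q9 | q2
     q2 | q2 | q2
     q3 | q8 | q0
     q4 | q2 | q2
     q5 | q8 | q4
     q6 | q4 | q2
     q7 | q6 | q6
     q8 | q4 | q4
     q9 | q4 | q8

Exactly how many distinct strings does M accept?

5

The useful subgraph on states {q4, q6, q7} is acyclic, so L(M) is finite; the longest accepting path visits 3 useful states, giving maximum string length 2.
Counting accepting paths from q7 by length: 1 of length 0, 2 of length 1, 2 of length 2. Total 5.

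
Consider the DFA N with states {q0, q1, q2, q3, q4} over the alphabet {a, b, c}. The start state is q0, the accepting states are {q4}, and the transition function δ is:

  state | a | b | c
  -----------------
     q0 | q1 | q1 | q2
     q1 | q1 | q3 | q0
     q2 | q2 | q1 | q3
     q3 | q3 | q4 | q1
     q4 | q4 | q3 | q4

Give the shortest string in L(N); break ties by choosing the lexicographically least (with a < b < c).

abb

A breadth-first search from q0 reaches an accepting state first via the path q0 → q1 → q3 → q4 on input abb.
No string of length < 3 is accepted (BFS exhausts all shorter strings without reaching an accepting state), and abb is the lexicographically least accepting string of length 3.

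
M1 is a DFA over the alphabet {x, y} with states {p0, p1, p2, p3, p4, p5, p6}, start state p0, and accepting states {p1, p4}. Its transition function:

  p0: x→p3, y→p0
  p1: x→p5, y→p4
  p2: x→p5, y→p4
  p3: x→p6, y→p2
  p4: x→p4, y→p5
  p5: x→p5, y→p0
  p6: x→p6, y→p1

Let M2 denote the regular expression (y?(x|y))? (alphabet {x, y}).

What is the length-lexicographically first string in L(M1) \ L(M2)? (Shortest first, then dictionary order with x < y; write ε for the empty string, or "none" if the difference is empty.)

xxy

The string xxy is accepted by M1 but not by M2.
No shorter string lies in the difference, and xxy is the lexicographically first length-3 string in L(M1) \ L(M2).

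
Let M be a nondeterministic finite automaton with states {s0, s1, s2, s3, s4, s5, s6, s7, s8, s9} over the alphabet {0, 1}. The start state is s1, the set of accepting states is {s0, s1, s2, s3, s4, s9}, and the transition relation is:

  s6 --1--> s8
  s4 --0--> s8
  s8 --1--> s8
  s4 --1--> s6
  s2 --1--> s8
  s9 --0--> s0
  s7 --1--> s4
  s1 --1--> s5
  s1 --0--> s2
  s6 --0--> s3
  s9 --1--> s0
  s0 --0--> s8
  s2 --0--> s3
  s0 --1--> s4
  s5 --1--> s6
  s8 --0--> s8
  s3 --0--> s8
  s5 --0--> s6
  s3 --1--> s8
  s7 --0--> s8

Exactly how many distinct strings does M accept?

5

The useful subgraph on states {s1, s2, s3, s5, s6} is acyclic, so L(M) is finite; the longest accepting path visits 4 useful states, giving maximum string length 3.
Counting accepting paths from s1 by length: 1 of length 0, 1 of length 1, 1 of length 2, 2 of length 3. Total 5.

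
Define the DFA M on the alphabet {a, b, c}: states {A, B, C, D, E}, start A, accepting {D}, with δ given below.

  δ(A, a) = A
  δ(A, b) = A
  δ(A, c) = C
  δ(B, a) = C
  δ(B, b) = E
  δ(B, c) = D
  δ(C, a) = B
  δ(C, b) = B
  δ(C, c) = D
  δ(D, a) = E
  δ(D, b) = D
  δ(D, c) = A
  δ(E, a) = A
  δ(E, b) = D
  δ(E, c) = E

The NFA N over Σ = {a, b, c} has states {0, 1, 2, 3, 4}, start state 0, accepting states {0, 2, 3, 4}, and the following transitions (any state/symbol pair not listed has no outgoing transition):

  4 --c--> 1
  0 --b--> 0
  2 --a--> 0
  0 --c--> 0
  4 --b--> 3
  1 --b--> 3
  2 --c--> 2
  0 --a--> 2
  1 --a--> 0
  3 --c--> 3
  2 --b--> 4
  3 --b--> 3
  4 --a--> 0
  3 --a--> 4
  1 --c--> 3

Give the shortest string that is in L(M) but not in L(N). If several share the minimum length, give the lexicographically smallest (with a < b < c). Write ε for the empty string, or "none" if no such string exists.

acbc

The string acbc is accepted by M but not by N.
No shorter string lies in the difference, and acbc is the lexicographically first length-4 string in L(M) \ L(N).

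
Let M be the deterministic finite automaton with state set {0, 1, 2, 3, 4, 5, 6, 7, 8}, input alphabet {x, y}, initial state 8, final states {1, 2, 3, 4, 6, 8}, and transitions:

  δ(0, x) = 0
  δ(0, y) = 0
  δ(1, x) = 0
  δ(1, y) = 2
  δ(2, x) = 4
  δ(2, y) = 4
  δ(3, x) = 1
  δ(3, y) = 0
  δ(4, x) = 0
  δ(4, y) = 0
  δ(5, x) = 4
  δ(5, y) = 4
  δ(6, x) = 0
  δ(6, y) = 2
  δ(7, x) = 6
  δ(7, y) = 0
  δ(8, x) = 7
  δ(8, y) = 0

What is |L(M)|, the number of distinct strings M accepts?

5

The useful subgraph on states {2, 4, 6, 7, 8} is acyclic, so L(M) is finite; the longest accepting path visits 5 useful states, giving maximum string length 4.
Counting accepting paths from 8 by length: 1 of length 0, 1 of length 2, 1 of length 3, 2 of length 4. Total 5.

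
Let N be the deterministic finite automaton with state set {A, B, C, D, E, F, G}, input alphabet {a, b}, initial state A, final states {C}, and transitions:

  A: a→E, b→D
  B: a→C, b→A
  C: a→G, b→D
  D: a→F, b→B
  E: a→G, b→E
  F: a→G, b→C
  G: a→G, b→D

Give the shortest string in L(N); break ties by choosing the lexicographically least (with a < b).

A breadth-first search from A reaches an accepting state first via the path A → D → F → C on input bab.
No string of length < 3 is accepted (BFS exhausts all shorter strings without reaching an accepting state), and bab is the lexicographically least accepting string of length 3.

bab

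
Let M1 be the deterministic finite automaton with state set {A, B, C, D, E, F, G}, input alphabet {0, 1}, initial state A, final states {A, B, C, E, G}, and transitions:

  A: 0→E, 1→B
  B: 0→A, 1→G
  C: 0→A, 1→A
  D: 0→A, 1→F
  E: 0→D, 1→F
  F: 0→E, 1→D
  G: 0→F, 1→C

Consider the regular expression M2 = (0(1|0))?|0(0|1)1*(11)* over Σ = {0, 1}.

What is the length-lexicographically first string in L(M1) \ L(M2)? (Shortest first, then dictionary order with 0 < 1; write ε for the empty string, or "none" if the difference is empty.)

The string 0 is accepted by M1 but not by M2.
No shorter string lies in the difference, and 0 is the lexicographically first length-1 string in L(M1) \ L(M2).

0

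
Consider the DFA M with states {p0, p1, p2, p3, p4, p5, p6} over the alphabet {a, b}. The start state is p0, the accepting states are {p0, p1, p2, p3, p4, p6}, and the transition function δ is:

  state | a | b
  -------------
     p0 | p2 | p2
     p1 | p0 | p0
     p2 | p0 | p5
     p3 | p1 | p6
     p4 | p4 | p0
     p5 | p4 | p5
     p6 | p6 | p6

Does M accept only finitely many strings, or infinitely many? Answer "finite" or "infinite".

State p0 is reachable from the start and can reach an accepting state, and it lies on the cycle p0 → p2 → p0.
Traversing that cycle any number of times yields accepted strings of unbounded length, so the language is infinite.

infinite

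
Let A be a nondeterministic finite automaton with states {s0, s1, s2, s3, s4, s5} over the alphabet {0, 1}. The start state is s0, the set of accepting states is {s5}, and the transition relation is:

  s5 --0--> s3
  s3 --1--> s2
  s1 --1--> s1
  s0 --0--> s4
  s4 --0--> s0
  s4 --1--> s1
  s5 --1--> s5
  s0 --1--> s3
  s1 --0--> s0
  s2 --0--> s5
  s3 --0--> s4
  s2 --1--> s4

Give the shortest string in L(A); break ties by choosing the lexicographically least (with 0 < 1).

110

A breadth-first search from s0 reaches an accepting state first via the path s0 → s3 → s2 → s5 on input 110.
No string of length < 3 is accepted (BFS exhausts all shorter strings without reaching an accepting state), and 110 is the lexicographically least accepting string of length 3.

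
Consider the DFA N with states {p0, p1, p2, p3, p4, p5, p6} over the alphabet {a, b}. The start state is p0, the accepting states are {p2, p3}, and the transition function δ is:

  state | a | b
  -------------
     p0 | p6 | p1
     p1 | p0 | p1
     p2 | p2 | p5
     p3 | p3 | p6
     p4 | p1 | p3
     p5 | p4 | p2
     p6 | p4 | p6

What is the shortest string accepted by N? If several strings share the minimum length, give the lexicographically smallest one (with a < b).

A breadth-first search from p0 reaches an accepting state first via the path p0 → p6 → p4 → p3 on input aab.
No string of length < 3 is accepted (BFS exhausts all shorter strings without reaching an accepting state), and aab is the lexicographically least accepting string of length 3.

aab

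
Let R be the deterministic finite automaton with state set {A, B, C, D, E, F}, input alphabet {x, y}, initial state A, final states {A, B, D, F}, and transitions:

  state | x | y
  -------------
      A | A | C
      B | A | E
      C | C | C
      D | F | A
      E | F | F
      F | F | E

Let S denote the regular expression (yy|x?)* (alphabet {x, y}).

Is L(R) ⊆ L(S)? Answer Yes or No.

Converting the expression S to a DFA (subset construction, then merging equivalent states) gives the minimal DFA with states {s0, s1, s2}, start state s0, accepting states {s0} and transitions s0: x→s0, y→s1; s1: x→s2, y→s0; s2: x→s2, y→s2.
Exploring the product automaton R × S from the start pair (A, s0), following both machines on each input symbol, reaches 4 state pairs: (A, s0), (C, s1), (C, s2), (C, s0).
R accepts in {A, B, D, F} and S accepts in {s0}. The reachable pairs whose R-component is accepting are (A, s0); in each of them the S-component is accepting too, so the product for L(R) \ L(S) (R-component accepting, S-component rejecting) has no reachable accepting pair and the difference is empty.
Hence every string in L(R) is also in L(S).

Yes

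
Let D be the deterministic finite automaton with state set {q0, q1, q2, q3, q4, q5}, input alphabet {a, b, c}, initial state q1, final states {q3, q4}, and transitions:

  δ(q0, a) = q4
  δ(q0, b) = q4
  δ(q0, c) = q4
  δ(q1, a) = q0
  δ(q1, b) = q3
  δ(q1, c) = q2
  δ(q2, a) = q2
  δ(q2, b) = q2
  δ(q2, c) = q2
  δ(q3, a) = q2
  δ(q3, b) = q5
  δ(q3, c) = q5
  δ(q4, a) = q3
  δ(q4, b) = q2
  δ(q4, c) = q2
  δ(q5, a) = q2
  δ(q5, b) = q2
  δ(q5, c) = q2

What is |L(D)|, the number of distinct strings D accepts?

7

The useful subgraph on states {q0, q1, q3, q4} is acyclic, so L(D) is finite; the longest accepting path visits 4 useful states, giving maximum string length 3.
Counting accepting paths from q1 by length: 1 of length 1, 3 of length 2, 3 of length 3. Total 7.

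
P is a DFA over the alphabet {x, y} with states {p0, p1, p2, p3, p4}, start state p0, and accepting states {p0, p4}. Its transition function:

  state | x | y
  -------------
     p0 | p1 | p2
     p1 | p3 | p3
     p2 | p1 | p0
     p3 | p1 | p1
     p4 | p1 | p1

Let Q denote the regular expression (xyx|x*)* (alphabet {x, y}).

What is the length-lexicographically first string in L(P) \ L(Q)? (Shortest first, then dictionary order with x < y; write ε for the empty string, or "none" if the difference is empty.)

The string yy is accepted by P but not by Q.
No shorter string lies in the difference, and yy is the lexicographically first length-2 string in L(P) \ L(Q).

yy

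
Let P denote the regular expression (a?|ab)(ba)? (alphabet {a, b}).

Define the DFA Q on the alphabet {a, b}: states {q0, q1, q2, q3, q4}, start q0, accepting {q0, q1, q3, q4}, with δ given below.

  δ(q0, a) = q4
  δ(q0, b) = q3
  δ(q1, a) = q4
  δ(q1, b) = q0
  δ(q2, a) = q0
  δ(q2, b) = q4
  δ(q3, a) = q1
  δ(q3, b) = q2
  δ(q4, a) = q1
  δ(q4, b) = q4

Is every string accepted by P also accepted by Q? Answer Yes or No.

Converting the expression P to a DFA (subset construction, then merging equivalent states) gives the minimal DFA with states {p0, p1, p2, p3, p4, p5}, start state p0, accepting states {p0, p1, p4, p5} and transitions p0: a→p1, b→p2; p1: a→p3, b→p4; p2: a→p5, b→p3; p3: a→p3, b→p3; p4: a→p5, b→p2; p5: a→p3, b→p3.
Exploring the product automaton P × Q from the start pair (p0, q0), following both machines on each input symbol, reaches 11 state pairs: (p0, q0), (p1, q4), (p2, q3), (p3, q1), (p4, q4), (p5, q1), (p3, q2), (p3, q4), (p3, q0), (p2, q4), (p3, q3).
P accepts in {p0, p1, p4, p5} and Q accepts in {q0, q1, q3, q4}. The reachable pairs whose P-component is accepting are (p0, q0), (p1, q4), (p4, q4), (p5, q1); in each of them the Q-component is accepting too, so the product for L(P) \ L(Q) (P-component accepting, Q-component rejecting) has no reachable accepting pair and the difference is empty.
Hence every string in L(P) is also in L(Q).

Yes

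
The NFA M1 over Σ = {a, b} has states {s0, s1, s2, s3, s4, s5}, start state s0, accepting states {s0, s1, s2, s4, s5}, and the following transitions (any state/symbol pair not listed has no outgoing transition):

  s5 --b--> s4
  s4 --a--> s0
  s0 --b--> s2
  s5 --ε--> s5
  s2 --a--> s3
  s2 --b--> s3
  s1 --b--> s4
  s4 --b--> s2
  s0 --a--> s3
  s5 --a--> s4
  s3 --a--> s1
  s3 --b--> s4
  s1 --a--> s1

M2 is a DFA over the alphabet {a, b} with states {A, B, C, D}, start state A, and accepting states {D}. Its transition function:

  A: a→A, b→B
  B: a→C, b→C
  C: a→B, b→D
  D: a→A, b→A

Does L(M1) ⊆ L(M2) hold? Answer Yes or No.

No

The empty string ε is in L(M1) but not in L(M2).
So L(M1) ⊄ L(M2).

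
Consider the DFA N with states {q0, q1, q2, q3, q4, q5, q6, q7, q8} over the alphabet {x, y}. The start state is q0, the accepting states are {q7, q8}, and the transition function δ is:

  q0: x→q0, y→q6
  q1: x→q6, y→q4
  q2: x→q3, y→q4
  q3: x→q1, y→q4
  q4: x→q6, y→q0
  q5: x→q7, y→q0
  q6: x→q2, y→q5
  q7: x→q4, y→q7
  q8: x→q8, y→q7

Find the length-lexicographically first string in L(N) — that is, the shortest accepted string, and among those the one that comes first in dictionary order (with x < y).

yyx

A breadth-first search from q0 reaches an accepting state first via the path q0 → q6 → q5 → q7 on input yyx.
No string of length < 3 is accepted (BFS exhausts all shorter strings without reaching an accepting state), and yyx is the lexicographically least accepting string of length 3.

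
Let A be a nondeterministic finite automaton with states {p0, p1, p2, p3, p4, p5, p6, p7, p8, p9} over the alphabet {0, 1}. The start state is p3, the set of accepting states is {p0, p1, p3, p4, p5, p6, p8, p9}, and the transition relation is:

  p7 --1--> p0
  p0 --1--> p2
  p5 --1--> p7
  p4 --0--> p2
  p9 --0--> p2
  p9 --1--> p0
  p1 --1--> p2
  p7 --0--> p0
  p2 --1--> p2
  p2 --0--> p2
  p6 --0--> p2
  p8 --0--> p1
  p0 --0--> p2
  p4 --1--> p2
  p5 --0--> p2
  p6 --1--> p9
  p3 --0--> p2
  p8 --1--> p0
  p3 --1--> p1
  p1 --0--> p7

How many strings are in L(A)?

4

The useful subgraph on states {p0, p1, p3, p7} is acyclic, so L(A) is finite; the longest accepting path visits 4 useful states, giving maximum string length 3.
Counting accepting paths from p3 by length: 1 of length 0, 1 of length 1, 2 of length 3. Total 4.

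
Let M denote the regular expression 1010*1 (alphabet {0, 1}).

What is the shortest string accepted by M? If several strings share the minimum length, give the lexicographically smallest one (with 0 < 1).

1011

By inspection of the expression, no string of length less than 4 matches, and 1011 is the lexicographically first match of length 4.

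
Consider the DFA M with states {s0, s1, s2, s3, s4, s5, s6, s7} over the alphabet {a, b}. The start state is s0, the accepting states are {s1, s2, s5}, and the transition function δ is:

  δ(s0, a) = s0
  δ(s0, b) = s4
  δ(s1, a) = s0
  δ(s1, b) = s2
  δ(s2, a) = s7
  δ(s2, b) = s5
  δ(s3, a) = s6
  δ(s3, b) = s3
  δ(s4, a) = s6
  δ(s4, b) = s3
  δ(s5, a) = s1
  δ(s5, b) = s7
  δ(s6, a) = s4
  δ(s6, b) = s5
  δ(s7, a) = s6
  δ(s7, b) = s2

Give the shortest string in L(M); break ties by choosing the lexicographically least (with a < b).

A breadth-first search from s0 reaches an accepting state first via the path s0 → s4 → s6 → s5 on input bab.
No string of length < 3 is accepted (BFS exhausts all shorter strings without reaching an accepting state), and bab is the lexicographically least accepting string of length 3.

bab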